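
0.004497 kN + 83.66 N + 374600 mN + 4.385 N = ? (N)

467.142 N

In N:
  0.004497 kN = 0.004497e3 N = 4.497
  83.66 N → 83.66
  374600 mN = 374600e-3 N = 374.6
  4.385 N → 4.385
Sum: 4.497 + 83.66 + 374.6 + 4.385 = 467.142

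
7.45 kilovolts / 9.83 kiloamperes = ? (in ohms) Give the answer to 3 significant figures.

0.758 ohms

(7.45e3) / (9.83e3) = 0.75788 Ω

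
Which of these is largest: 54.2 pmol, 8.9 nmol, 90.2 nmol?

90.2 nmol

54.2 pmol = 0.0000000000542 mol
8.9 nmol = 0.0000000089 mol
90.2 nmol = 0.0000000902 mol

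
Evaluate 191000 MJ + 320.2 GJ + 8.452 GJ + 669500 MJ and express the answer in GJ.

1189.152 GJ

In GJ:
  191000 MJ = 191000 × 10⁻³ GJ = 191
  320.2 GJ → 320.2
  8.452 GJ → 8.452
  669500 MJ = 669500 × 10⁻³ GJ = 669.5
Sum: 191 + 320.2 + 8.452 + 669.5 = 1189.152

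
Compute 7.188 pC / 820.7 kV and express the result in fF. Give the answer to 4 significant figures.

(7.188e-12) / (820.7e3) = 0.00875838e-15 F

0.008758 fF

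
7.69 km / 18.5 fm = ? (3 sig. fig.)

(7.69 × 10^3) / (18.5 × 10^-15) = 0.4157 × 10^18

416000000000000000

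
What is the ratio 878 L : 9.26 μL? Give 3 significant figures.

(878) / (9.26 × 10^-6) = 94.82 × 10^6

94800000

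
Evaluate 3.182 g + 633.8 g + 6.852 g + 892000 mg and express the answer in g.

1535.834 g

In g:
  3.182 g → 3.182
  633.8 g → 633.8
  6.852 g → 6.852
  892000 mg = 892000 × 10⁻³ g = 892
Sum: 3.182 + 633.8 + 6.852 + 892 = 1535.834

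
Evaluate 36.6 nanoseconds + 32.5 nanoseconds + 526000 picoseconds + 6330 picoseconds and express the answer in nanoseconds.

601.43 nanoseconds

In nanoseconds:
  36.6 nanoseconds → 36.6
  32.5 nanoseconds → 32.5
  526000 picoseconds = 526000 × 10^-3 nanoseconds = 526
  6330 picoseconds = 6330 × 10^-3 nanoseconds = 6.33
Sum: 36.6 + 32.5 + 526 + 6.33 = 601.43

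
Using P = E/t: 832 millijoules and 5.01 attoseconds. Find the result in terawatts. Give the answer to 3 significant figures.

166000 terawatts

(832 × 10^-3) / (5.01 × 10^-18) = 166.07 × 10^15 W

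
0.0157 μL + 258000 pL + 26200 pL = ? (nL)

In nL:
  0.0157 μL = 0.0157e3 nL = 15.7
  258000 pL = 258000e-3 nL = 258
  26200 pL = 26200e-3 nL = 26.2
Sum: 15.7 + 258 + 26.2 = 299.9

299.9 nL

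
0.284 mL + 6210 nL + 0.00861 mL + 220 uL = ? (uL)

518.82 uL

In uL:
  0.284 mL = 0.284 × 10³ uL = 284
  6210 nL = 6210 × 10⁻³ uL = 6.21
  0.00861 mL = 0.00861 × 10³ uL = 8.61
  220 uL → 220
Sum: 284 + 6.21 + 8.61 + 220 = 518.82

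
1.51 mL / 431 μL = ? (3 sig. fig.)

3.50

(1.51 × 10⁻³) / (431 × 10⁻⁶) = 0.003503 × 10³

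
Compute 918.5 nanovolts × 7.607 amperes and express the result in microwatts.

918.5 × 10⁻⁹ × 7.607 = 6987.0295 × 10⁻⁹ W

6.9870295 microwatts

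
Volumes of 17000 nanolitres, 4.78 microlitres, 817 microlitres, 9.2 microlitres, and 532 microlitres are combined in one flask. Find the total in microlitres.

1379.98 microlitres

In microlitres:
  17000 nanolitres = 17000 × 10⁻³ microlitres = 17
  4.78 microlitres → 4.78
  817 microlitres → 817
  9.2 microlitres → 9.2
  532 microlitres → 532
Sum: 17 + 4.78 + 817 + 9.2 + 532 = 1379.98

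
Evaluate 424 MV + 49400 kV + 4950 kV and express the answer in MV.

478.35 MV

In MV:
  424 MV → 424
  49400 kV = 49400e-3 MV = 49.4
  4950 kV = 4950e-3 MV = 4.95
Sum: 424 + 49.4 + 4.95 = 478.35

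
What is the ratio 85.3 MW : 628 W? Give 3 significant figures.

(85.3e6) / (628) = 0.1358e6

136000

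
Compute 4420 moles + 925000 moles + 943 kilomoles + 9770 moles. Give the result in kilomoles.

In kilomoles:
  4420 moles = 4420e-3 kilomoles = 4.42
  925000 moles = 925000e-3 kilomoles = 925
  943 kilomoles → 943
  9770 moles = 9770e-3 kilomoles = 9.77
Sum: 4.42 + 925 + 943 + 9.77 = 1882.19

1882.19 kilomoles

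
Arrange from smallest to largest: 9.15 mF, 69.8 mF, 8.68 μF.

9.15 mF = 0.00915 F
69.8 mF = 0.0698 F
8.68 μF = 0.00000868 F

8.68 μF < 9.15 mF < 69.8 mF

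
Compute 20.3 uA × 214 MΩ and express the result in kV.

4.3442 kV

20.3 × 10^-6 × 214 × 10^6 = 4344.2 V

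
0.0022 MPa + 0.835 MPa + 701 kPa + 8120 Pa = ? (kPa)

In kPa:
  0.0022 MPa = 0.0022 × 10³ kPa = 2.2
  0.835 MPa = 0.835 × 10³ kPa = 835
  701 kPa → 701
  8120 Pa = 8120 × 10⁻³ kPa = 8.12
Sum: 2.2 + 835 + 701 + 8.12 = 1546.32

1546.32 kPa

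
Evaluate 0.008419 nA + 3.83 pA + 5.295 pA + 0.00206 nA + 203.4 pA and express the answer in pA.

223.004 pA

In pA:
  0.008419 nA = 0.008419 × 10³ pA = 8.419
  3.83 pA → 3.83
  5.295 pA → 5.295
  0.00206 nA = 0.00206 × 10³ pA = 2.06
  203.4 pA → 203.4
Sum: 8.419 + 3.83 + 5.295 + 2.06 + 203.4 = 223.004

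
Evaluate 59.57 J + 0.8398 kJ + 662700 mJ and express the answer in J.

In J:
  59.57 J → 59.57
  0.8398 kJ = 0.8398 × 10³ J = 839.8
  662700 mJ = 662700 × 10⁻³ J = 662.7
Sum: 59.57 + 839.8 + 662.7 = 1562.07

1562.07 J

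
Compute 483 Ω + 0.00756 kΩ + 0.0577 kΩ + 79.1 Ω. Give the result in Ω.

627.36 Ω

In Ω:
  483 Ω → 483
  0.00756 kΩ = 0.00756 × 10^3 Ω = 7.56
  0.0577 kΩ = 0.0577 × 10^3 Ω = 57.7
  79.1 Ω → 79.1
Sum: 483 + 7.56 + 57.7 + 79.1 = 627.36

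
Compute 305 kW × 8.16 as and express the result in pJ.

2.4888 pJ

305 × 10³ × 8.16 × 10⁻¹⁸ = 2488.8 × 10⁻¹⁵ J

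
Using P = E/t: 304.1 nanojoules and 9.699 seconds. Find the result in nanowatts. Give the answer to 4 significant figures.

(304.1e-9) / (9.699) = 31.3537e-9 W

31.35 nanowatts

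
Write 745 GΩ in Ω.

745000000000 Ω

giga = 1e9, (no prefix) = 1e0; factor is 1e9.
745 × 1e9 = 745000000000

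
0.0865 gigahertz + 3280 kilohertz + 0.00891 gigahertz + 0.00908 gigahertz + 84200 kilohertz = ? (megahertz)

191.97 megahertz

In megahertz:
  0.0865 gigahertz = 0.0865 × 10^3 megahertz = 86.5
  3280 kilohertz = 3280 × 10^-3 megahertz = 3.28
  0.00891 gigahertz = 0.00891 × 10^3 megahertz = 8.91
  0.00908 gigahertz = 0.00908 × 10^3 megahertz = 9.08
  84200 kilohertz = 84200 × 10^-3 megahertz = 84.2
Sum: 86.5 + 3.28 + 8.91 + 9.08 + 84.2 = 191.97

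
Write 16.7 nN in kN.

nano = 10^-9, kilo = 10^3; factor is 10^-12.
16.7 × 10^-12 = 0.0000000000167

0.0000000000167 kN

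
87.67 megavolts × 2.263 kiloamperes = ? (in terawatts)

87.67 × 10⁶ × 2.263 × 10³ = 198.39721 × 10⁹ W

0.19839721 terawatts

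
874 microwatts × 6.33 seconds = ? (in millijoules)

874 × 10⁻⁶ × 6.33 = 5532.42 × 10⁻⁶ J

5.53242 millijoules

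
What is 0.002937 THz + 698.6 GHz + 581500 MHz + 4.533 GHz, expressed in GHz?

1287.57 GHz

In GHz:
  0.002937 THz = 0.002937 × 10³ GHz = 2.937
  698.6 GHz → 698.6
  581500 MHz = 581500 × 10⁻³ GHz = 581.5
  4.533 GHz → 4.533
Sum: 2.937 + 698.6 + 581.5 + 4.533 = 1287.57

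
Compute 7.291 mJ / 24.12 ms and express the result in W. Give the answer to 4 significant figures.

0.3023 W

(7.291 × 10^-3) / (24.12 × 10^-3) = 0.30228 W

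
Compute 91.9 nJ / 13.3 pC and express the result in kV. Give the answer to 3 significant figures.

(91.9 × 10^-9) / (13.3 × 10^-12) = 6.9098 × 10^3 V

6.91 kV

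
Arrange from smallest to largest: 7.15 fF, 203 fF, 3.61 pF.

7.15 fF < 203 fF < 3.61 pF

7.15 fF = 0.00000000000000715 F
203 fF = 0.000000000000203 F
3.61 pF = 0.00000000000361 F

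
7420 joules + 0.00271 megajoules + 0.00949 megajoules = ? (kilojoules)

In kilojoules:
  7420 joules = 7420e-3 kilojoules = 7.42
  0.00271 megajoules = 0.00271e3 kilojoules = 2.71
  0.00949 megajoules = 0.00949e3 kilojoules = 9.49
Sum: 7.42 + 2.71 + 9.49 = 19.62

19.62 kilojoules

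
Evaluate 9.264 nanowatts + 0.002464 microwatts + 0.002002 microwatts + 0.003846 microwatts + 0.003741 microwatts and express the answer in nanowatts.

In nanowatts:
  9.264 nanowatts → 9.264
  0.002464 microwatts = 0.002464 × 10^3 nanowatts = 2.464
  0.002002 microwatts = 0.002002 × 10^3 nanowatts = 2.002
  0.003846 microwatts = 0.003846 × 10^3 nanowatts = 3.846
  0.003741 microwatts = 0.003741 × 10^3 nanowatts = 3.741
Sum: 9.264 + 2.464 + 2.002 + 3.846 + 3.741 = 21.317

21.317 nanowatts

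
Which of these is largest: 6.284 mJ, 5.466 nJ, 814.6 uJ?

6.284 mJ

6.284 mJ = 0.006284 J
5.466 nJ = 0.000000005466 J
814.6 uJ = 0.0008146 J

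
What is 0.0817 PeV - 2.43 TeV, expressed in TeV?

79.27 TeV

In TeV:
  0.0817 PeV = 0.0817 × 10^3 TeV = 81.7
  2.43 TeV → 2.43
Difference: 81.7 - 2.43 = 79.27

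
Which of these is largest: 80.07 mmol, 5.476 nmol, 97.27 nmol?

80.07 mmol = 0.08007 mol
5.476 nmol = 0.000000005476 mol
97.27 nmol = 0.00000009727 mol

80.07 mmol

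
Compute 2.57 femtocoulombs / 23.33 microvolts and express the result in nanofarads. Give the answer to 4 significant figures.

0.1102 nanofarads

(2.57 × 10⁻¹⁵) / (23.33 × 10⁻⁶) = 0.110159 × 10⁻⁹ F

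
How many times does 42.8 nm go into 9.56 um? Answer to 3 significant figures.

(9.56 × 10^-6) / (42.8 × 10^-9) = 0.2234 × 10^3

223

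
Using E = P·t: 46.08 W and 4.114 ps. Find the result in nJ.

0.18957312 nJ

46.08 × 4.114 × 10⁻¹² = 189.57312 × 10⁻¹² J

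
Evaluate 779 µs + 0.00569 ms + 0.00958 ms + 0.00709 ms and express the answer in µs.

In µs:
  779 µs → 779
  0.00569 ms = 0.00569 × 10³ µs = 5.69
  0.00958 ms = 0.00958 × 10³ µs = 9.58
  0.00709 ms = 0.00709 × 10³ µs = 7.09
Sum: 779 + 5.69 + 9.58 + 7.09 = 801.36

801.36 µs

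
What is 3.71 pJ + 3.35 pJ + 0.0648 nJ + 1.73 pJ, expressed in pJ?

In pJ:
  3.71 pJ → 3.71
  3.35 pJ → 3.35
  0.0648 nJ = 0.0648 × 10³ pJ = 64.8
  1.73 pJ → 1.73
Sum: 3.71 + 3.35 + 64.8 + 1.73 = 73.59

73.59 pJ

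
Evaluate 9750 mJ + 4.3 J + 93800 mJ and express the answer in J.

In J:
  9750 mJ = 9750 × 10⁻³ J = 9.75
  4.3 J → 4.3
  93800 mJ = 93800 × 10⁻³ J = 93.8
Sum: 9.75 + 4.3 + 93.8 = 107.85

107.85 J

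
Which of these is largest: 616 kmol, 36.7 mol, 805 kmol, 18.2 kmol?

616 kmol = 616000 mol
36.7 mol = 36.7 mol
805 kmol = 805000 mol
18.2 kmol = 18200 mol

805 kmol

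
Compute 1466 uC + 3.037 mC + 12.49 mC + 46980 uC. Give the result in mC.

63.973 mC

In mC:
  1466 uC = 1466e-3 mC = 1.466
  3.037 mC → 3.037
  12.49 mC → 12.49
  46980 uC = 46980e-3 mC = 46.98
Sum: 1.466 + 3.037 + 12.49 + 46.98 = 63.973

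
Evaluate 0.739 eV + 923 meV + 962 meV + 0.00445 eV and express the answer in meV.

In meV:
  0.739 eV = 0.739e3 meV = 739
  923 meV → 923
  962 meV → 962
  0.00445 eV = 0.00445e3 meV = 4.45
Sum: 739 + 923 + 962 + 4.45 = 2628.45

2628.45 meV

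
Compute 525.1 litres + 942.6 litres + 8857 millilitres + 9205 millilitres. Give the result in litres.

1485.762 litres

In litres:
  525.1 litres → 525.1
  942.6 litres → 942.6
  8857 millilitres = 8857e-3 litres = 8.857
  9205 millilitres = 9205e-3 litres = 9.205
Sum: 525.1 + 942.6 + 8.857 + 9.205 = 1485.762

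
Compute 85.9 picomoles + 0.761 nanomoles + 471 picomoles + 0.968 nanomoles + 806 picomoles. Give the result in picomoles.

3091.9 picomoles

In picomoles:
  85.9 picomoles → 85.9
  0.761 nanomoles = 0.761 × 10^3 picomoles = 761
  471 picomoles → 471
  0.968 nanomoles = 0.968 × 10^3 picomoles = 968
  806 picomoles → 806
Sum: 85.9 + 761 + 471 + 968 + 806 = 3091.9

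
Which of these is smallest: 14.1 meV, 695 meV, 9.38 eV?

14.1 meV

14.1 meV = 0.0141 eV
695 meV = 0.695 eV
9.38 eV = 9.38 eV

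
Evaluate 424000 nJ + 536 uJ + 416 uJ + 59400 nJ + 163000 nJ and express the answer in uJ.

1598.4 uJ

In uJ:
  424000 nJ = 424000 × 10^-3 uJ = 424
  536 uJ → 536
  416 uJ → 416
  59400 nJ = 59400 × 10^-3 uJ = 59.4
  163000 nJ = 163000 × 10^-3 uJ = 163
Sum: 424 + 536 + 416 + 59.4 + 163 = 1598.4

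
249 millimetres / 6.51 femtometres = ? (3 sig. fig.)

(249 × 10⁻³) / (6.51 × 10⁻¹⁵) = 38.25 × 10¹²

38200000000000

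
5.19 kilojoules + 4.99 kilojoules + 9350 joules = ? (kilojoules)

19.53 kilojoules

In kilojoules:
  5.19 kilojoules → 5.19
  4.99 kilojoules → 4.99
  9350 joules = 9350 × 10⁻³ kilojoules = 9.35
Sum: 5.19 + 4.99 + 9.35 = 19.53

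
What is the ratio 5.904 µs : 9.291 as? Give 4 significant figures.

635500000000

(5.904 × 10^-6) / (9.291 × 10^-18) = 0.63545 × 10^12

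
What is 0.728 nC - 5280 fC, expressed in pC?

In pC:
  0.728 nC = 0.728 × 10^3 pC = 728
  5280 fC = 5280 × 10^-3 pC = 5.28
Difference: 728 - 5.28 = 722.72

722.72 pC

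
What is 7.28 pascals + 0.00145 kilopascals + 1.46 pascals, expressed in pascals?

In pascals:
  7.28 pascals → 7.28
  0.00145 kilopascals = 0.00145 × 10^3 pascals = 1.45
  1.46 pascals → 1.46
Sum: 7.28 + 1.45 + 1.46 = 10.19

10.19 pascals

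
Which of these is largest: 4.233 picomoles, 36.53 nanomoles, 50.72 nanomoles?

4.233 picomoles = 0.000000000004233 moles
36.53 nanomoles = 0.00000003653 moles
50.72 nanomoles = 0.00000005072 moles

50.72 nanomoles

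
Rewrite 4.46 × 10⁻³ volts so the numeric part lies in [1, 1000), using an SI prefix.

= 4.46 × 10⁻³ volts; 10⁻³ is milli.

4.46 millivolts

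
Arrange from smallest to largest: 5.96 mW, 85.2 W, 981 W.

5.96 mW = 0.00596 W
85.2 W = 85.2 W
981 W = 981 W

5.96 mW < 85.2 W < 981 W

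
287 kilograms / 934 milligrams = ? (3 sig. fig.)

307000

(287 × 10^3) / (934 × 10^-3) = 0.3073 × 10^6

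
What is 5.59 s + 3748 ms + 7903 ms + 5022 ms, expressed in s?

22.263 s

In s:
  5.59 s → 5.59
  3748 ms = 3748 × 10^-3 s = 3.748
  7903 ms = 7903 × 10^-3 s = 7.903
  5022 ms = 5022 × 10^-3 s = 5.022
Sum: 5.59 + 3.748 + 7.903 + 5.022 = 22.263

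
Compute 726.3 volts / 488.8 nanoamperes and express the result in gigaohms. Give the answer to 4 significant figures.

(726.3) / (488.8e-9) = 1.48588e9 Ω

1.486 gigaohms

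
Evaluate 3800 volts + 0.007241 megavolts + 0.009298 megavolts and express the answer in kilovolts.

In kilovolts:
  3800 volts = 3800 × 10^-3 kilovolts = 3.8
  0.007241 megavolts = 0.007241 × 10^3 kilovolts = 7.241
  0.009298 megavolts = 0.009298 × 10^3 kilovolts = 9.298
Sum: 3.8 + 7.241 + 9.298 = 20.339

20.339 kilovolts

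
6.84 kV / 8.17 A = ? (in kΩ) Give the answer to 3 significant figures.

0.837 kΩ

(6.84 × 10^3) / (8.17) = 0.83721 × 10^3 Ω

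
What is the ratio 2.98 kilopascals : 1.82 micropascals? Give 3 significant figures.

(2.98 × 10³) / (1.82 × 10⁻⁶) = 1.637 × 10⁹

1640000000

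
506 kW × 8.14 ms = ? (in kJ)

506e3 × 8.14e-3 = 4118.84 J

4.11884 kJ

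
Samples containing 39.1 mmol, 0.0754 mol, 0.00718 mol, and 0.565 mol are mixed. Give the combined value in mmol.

686.68 mmol

In mmol:
  39.1 mmol → 39.1
  0.0754 mol = 0.0754e3 mmol = 75.4
  0.00718 mol = 0.00718e3 mmol = 7.18
  0.565 mol = 0.565e3 mmol = 565
Sum: 39.1 + 75.4 + 7.18 + 565 = 686.68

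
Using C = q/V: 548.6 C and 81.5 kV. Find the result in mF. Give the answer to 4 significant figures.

(548.6) / (81.5 × 10^3) = 6.73129 × 10^-3 F

6.731 mF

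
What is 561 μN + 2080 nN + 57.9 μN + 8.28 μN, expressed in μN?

In μN:
  561 μN → 561
  2080 nN = 2080 × 10^-3 μN = 2.08
  57.9 μN → 57.9
  8.28 μN → 8.28
Sum: 561 + 2.08 + 57.9 + 8.28 = 629.26

629.26 μN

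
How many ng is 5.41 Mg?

mega = 10^6, nano = 10^-9; factor is 10^15.
5.41 × 10^15 = 5410000000000000

5410000000000000 ng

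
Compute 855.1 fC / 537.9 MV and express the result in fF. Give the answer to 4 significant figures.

(855.1e-15) / (537.9e6) = 1.5897e-21 F

0.000001590 fF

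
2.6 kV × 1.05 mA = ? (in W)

2.73 W

2.6e3 × 1.05e-3 = 2.73 W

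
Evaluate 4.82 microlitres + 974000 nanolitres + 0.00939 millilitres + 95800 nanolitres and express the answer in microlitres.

1084.01 microlitres

In microlitres:
  4.82 microlitres → 4.82
  974000 nanolitres = 974000 × 10^-3 microlitres = 974
  0.00939 millilitres = 0.00939 × 10^3 microlitres = 9.39
  95800 nanolitres = 95800 × 10^-3 microlitres = 95.8
Sum: 4.82 + 974 + 9.39 + 95.8 = 1084.01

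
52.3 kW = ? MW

0.0523 MW

kilo = 10^3, mega = 10^6; factor is 10^-3.
52.3 × 10^-3 = 0.0523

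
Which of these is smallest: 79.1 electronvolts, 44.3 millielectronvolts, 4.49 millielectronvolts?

4.49 millielectronvolts

79.1 electronvolts = 79.1 electronvolts
44.3 millielectronvolts = 0.0443 electronvolts
4.49 millielectronvolts = 0.00449 electronvolts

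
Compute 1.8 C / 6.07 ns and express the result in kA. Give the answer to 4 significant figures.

(1.8) / (6.07 × 10⁻⁹) = 0.29654 × 10⁹ A

296500 kA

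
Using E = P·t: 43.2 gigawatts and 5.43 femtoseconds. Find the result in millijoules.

43.2 × 10⁹ × 5.43 × 10⁻¹⁵ = 234.576 × 10⁻⁶ J

0.234576 millijoules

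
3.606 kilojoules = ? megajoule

0.003606 megajoules

kilo = 1e3, mega = 1e6; factor is 1e-3.
3.606 × 1e-3 = 0.003606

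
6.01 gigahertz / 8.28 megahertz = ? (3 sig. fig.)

726

(6.01e9) / (8.28e6) = 0.7258e3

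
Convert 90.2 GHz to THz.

0.0902 THz

giga = 10^9, tera = 10^12; factor is 10^-3.
90.2 × 10^-3 = 0.0902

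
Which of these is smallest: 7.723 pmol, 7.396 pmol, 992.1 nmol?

7.723 pmol = 0.000000000007723 mol
7.396 pmol = 0.000000000007396 mol
992.1 nmol = 0.0000009921 mol

7.396 pmol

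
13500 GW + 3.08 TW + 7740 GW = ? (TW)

In TW:
  13500 GW = 13500 × 10^-3 TW = 13.5
  3.08 TW → 3.08
  7740 GW = 7740 × 10^-3 TW = 7.74
Sum: 13.5 + 3.08 + 7.74 = 24.32

24.32 TW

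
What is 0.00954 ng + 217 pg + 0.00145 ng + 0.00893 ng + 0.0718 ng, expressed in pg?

In pg:
  0.00954 ng = 0.00954e3 pg = 9.54
  217 pg → 217
  0.00145 ng = 0.00145e3 pg = 1.45
  0.00893 ng = 0.00893e3 pg = 8.93
  0.0718 ng = 0.0718e3 pg = 71.8
Sum: 9.54 + 217 + 1.45 + 8.93 + 71.8 = 308.72

308.72 pg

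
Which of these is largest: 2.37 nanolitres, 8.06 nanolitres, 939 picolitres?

8.06 nanolitres

2.37 nanolitres = 0.00000000237 litres
8.06 nanolitres = 0.00000000806 litres
939 picolitres = 0.000000000939 litres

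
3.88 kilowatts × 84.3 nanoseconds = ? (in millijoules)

0.327084 millijoules

3.88 × 10^3 × 84.3 × 10^-9 = 327.084 × 10^-6 J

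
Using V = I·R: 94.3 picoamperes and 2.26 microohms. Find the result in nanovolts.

0.000000213118 nanovolts

94.3 × 10^-12 × 2.26 × 10^-6 = 213.118 × 10^-18 V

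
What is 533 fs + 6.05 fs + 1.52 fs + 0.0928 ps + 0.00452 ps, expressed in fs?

637.89 fs

In fs:
  533 fs → 533
  6.05 fs → 6.05
  1.52 fs → 1.52
  0.0928 ps = 0.0928e3 fs = 92.8
  0.00452 ps = 0.00452e3 fs = 4.52
Sum: 533 + 6.05 + 1.52 + 92.8 + 4.52 = 637.89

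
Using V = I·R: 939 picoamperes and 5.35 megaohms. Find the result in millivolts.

939 × 10^-12 × 5.35 × 10^6 = 5023.65 × 10^-6 V

5.02365 millivolts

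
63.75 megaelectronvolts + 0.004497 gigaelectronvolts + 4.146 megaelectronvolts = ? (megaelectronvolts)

In megaelectronvolts:
  63.75 megaelectronvolts → 63.75
  0.004497 gigaelectronvolts = 0.004497 × 10³ megaelectronvolts = 4.497
  4.146 megaelectronvolts → 4.146
Sum: 63.75 + 4.497 + 4.146 = 72.393

72.393 megaelectronvolts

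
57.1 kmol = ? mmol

57100000 mmol

kilo = 10^3, milli = 10^-3; factor is 10^6.
57.1 × 10^6 = 57100000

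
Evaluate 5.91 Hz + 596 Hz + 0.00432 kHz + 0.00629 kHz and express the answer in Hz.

In Hz:
  5.91 Hz → 5.91
  596 Hz → 596
  0.00432 kHz = 0.00432 × 10^3 Hz = 4.32
  0.00629 kHz = 0.00629 × 10^3 Hz = 6.29
Sum: 5.91 + 596 + 4.32 + 6.29 = 612.52

612.52 Hz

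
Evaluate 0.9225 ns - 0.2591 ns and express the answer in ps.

In ps:
  0.9225 ns = 0.9225e3 ps = 922.5
  0.2591 ns = 0.2591e3 ps = 259.1
Difference: 922.5 - 259.1 = 663.4

663.4 ps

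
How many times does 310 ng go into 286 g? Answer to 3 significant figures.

(286) / (310 × 10⁻⁹) = 0.9226 × 10⁹

923000000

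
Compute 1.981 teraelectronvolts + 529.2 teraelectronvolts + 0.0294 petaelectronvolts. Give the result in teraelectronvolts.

560.581 teraelectronvolts

In teraelectronvolts:
  1.981 teraelectronvolts → 1.981
  529.2 teraelectronvolts → 529.2
  0.0294 petaelectronvolts = 0.0294 × 10^3 teraelectronvolts = 29.4
Sum: 1.981 + 529.2 + 29.4 = 560.581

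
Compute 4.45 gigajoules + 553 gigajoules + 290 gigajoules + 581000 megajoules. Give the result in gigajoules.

In gigajoules:
  4.45 gigajoules → 4.45
  553 gigajoules → 553
  290 gigajoules → 290
  581000 megajoules = 581000 × 10^-3 gigajoules = 581
Sum: 4.45 + 553 + 290 + 581 = 1428.45

1428.45 gigajoules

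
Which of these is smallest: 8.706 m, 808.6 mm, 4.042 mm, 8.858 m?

4.042 mm

8.706 m = 8.706 m
808.6 mm = 0.8086 m
4.042 mm = 0.004042 m
8.858 m = 8.858 m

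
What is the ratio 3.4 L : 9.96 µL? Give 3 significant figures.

341000

(3.4) / (9.96 × 10⁻⁶) = 0.3414 × 10⁶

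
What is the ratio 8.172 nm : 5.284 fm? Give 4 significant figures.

(8.172 × 10⁻⁹) / (5.284 × 10⁻¹⁵) = 1.5466 × 10⁶

1547000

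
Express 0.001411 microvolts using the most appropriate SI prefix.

1.411 nanovolts

= 1.411e-9 volts; 1e-9 is nano.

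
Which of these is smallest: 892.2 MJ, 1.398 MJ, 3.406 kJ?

892.2 MJ = 892200000 J
1.398 MJ = 1398000 J
3.406 kJ = 3406 J

3.406 kJ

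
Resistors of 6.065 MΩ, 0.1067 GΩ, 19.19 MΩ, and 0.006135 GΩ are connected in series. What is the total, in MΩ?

138.09 MΩ

In MΩ:
  6.065 MΩ → 6.065
  0.1067 GΩ = 0.1067 × 10³ MΩ = 106.7
  19.19 MΩ → 19.19
  0.006135 GΩ = 0.006135 × 10³ MΩ = 6.135
Sum: 6.065 + 106.7 + 19.19 + 6.135 = 138.09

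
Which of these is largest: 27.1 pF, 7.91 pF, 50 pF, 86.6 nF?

27.1 pF = 0.0000000000271 F
7.91 pF = 0.00000000000791 F
50 pF = 0.00000000005 F
86.6 nF = 0.0000000866 F

86.6 nF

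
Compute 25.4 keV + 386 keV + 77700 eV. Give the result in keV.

489.1 keV

In keV:
  25.4 keV → 25.4
  386 keV → 386
  77700 eV = 77700e-3 keV = 77.7
Sum: 25.4 + 386 + 77.7 = 489.1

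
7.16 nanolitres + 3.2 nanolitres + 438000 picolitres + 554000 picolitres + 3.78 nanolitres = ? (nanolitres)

In nanolitres:
  7.16 nanolitres → 7.16
  3.2 nanolitres → 3.2
  438000 picolitres = 438000 × 10^-3 nanolitres = 438
  554000 picolitres = 554000 × 10^-3 nanolitres = 554
  3.78 nanolitres → 3.78
Sum: 7.16 + 3.2 + 438 + 554 + 3.78 = 1006.14

1006.14 nanolitres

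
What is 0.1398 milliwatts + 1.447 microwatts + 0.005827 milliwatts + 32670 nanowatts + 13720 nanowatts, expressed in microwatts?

193.464 microwatts

In microwatts:
  0.1398 milliwatts = 0.1398e3 microwatts = 139.8
  1.447 microwatts → 1.447
  0.005827 milliwatts = 0.005827e3 microwatts = 5.827
  32670 nanowatts = 32670e-3 microwatts = 32.67
  13720 nanowatts = 13720e-3 microwatts = 13.72
Sum: 139.8 + 1.447 + 5.827 + 32.67 + 13.72 = 193.464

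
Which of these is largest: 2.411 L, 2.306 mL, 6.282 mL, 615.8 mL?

2.411 L = 2.411 L
2.306 mL = 0.002306 L
6.282 mL = 0.006282 L
615.8 mL = 0.6158 L

2.411 L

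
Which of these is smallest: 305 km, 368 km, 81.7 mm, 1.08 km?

305 km = 305000 m
368 km = 368000 m
81.7 mm = 0.0817 m
1.08 km = 1080 m

81.7 mm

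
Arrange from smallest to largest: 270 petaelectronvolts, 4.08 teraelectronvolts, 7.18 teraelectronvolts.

4.08 teraelectronvolts < 7.18 teraelectronvolts < 270 petaelectronvolts

270 petaelectronvolts = 270000000000000000 electronvolts
4.08 teraelectronvolts = 4080000000000 electronvolts
7.18 teraelectronvolts = 7180000000000 electronvolts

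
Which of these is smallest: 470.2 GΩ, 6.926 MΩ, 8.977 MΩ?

6.926 MΩ

470.2 GΩ = 470200000000 Ω
6.926 MΩ = 6926000 Ω
8.977 MΩ = 8977000 Ω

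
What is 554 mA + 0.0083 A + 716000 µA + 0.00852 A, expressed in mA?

In mA:
  554 mA → 554
  0.0083 A = 0.0083e3 mA = 8.3
  716000 µA = 716000e-3 mA = 716
  0.00852 A = 0.00852e3 mA = 8.52
Sum: 554 + 8.3 + 716 + 8.52 = 1286.82

1286.82 mA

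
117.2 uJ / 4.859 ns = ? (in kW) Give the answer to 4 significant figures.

(117.2 × 10^-6) / (4.859 × 10^-9) = 24.1202 × 10^3 W

24.12 kW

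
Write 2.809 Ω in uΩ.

2809000 uΩ

(no prefix) = 10⁰, micro = 10⁻⁶; factor is 10⁶.
2.809 × 10⁶ = 2809000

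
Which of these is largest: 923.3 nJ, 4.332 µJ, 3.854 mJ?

3.854 mJ

923.3 nJ = 0.0000009233 J
4.332 µJ = 0.000004332 J
3.854 mJ = 0.003854 J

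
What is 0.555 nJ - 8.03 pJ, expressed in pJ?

546.97 pJ

In pJ:
  0.555 nJ = 0.555e3 pJ = 555
  8.03 pJ → 8.03
Difference: 555 - 8.03 = 546.97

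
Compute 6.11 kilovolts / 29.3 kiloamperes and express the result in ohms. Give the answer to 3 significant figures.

(6.11 × 10^3) / (29.3 × 10^3) = 0.20853 Ω

0.209 ohms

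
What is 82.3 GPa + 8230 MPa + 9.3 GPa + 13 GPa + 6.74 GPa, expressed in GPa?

119.57 GPa

In GPa:
  82.3 GPa → 82.3
  8230 MPa = 8230e-3 GPa = 8.23
  9.3 GPa → 9.3
  13 GPa → 13
  6.74 GPa → 6.74
Sum: 82.3 + 8.23 + 9.3 + 13 + 6.74 = 119.57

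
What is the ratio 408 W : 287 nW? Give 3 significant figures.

(408) / (287 × 10^-9) = 1.422 × 10^9

1420000000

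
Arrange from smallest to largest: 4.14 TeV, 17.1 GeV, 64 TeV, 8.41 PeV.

17.1 GeV < 4.14 TeV < 64 TeV < 8.41 PeV

4.14 TeV = 4140000000000 eV
17.1 GeV = 17100000000 eV
64 TeV = 64000000000000 eV
8.41 PeV = 8410000000000000 eV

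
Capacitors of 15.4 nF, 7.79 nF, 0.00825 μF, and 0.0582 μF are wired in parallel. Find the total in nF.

89.64 nF

In nF:
  15.4 nF → 15.4
  7.79 nF → 7.79
  0.00825 μF = 0.00825e3 nF = 8.25
  0.0582 μF = 0.0582e3 nF = 58.2
Sum: 15.4 + 7.79 + 8.25 + 58.2 = 89.64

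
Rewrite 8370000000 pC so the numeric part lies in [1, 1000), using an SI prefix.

= 8.37e-3 C; 1e-3 is milli.

8.37 mC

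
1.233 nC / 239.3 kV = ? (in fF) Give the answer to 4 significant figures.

5.153 fF

(1.233 × 10⁻⁹) / (239.3 × 10³) = 0.00515253 × 10⁻¹² F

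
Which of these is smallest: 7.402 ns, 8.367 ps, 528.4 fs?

528.4 fs

7.402 ns = 0.000000007402 s
8.367 ps = 0.000000000008367 s
528.4 fs = 0.0000000000005284 s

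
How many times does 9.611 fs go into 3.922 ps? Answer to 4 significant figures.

(3.922e-12) / (9.611e-15) = 0.40807e3

408.1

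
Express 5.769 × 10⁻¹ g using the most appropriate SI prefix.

576.9 mg

= 576.9 × 10⁻³ g; 10⁻³ is milli.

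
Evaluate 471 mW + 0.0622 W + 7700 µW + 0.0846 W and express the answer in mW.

In mW:
  471 mW → 471
  0.0622 W = 0.0622 × 10^3 mW = 62.2
  7700 µW = 7700 × 10^-3 mW = 7.7
  0.0846 W = 0.0846 × 10^3 mW = 84.6
Sum: 471 + 62.2 + 7.7 + 84.6 = 625.5

625.5 mW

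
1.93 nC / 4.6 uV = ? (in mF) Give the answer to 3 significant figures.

(1.93 × 10^-9) / (4.6 × 10^-6) = 0.41957 × 10^-3 F

0.420 mF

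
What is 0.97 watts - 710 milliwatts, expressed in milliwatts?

260 milliwatts

In milliwatts:
  0.97 watts = 0.97 × 10³ milliwatts = 970
  710 milliwatts → 710
Difference: 970 - 710 = 260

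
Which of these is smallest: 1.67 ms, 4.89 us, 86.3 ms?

4.89 us

1.67 ms = 0.00167 s
4.89 us = 0.00000489 s
86.3 ms = 0.0863 s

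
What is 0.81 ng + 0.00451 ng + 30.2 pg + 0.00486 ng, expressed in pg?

849.57 pg

In pg:
  0.81 ng = 0.81 × 10³ pg = 810
  0.00451 ng = 0.00451 × 10³ pg = 4.51
  30.2 pg → 30.2
  0.00486 ng = 0.00486 × 10³ pg = 4.86
Sum: 810 + 4.51 + 30.2 + 4.86 = 849.57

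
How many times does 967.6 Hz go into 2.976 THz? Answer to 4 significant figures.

3076000000

(2.976 × 10^12) / (967.6) = 0.0030757 × 10^12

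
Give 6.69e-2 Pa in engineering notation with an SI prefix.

= 66.9e-3 Pa; 1e-3 is milli.

66.9 mPa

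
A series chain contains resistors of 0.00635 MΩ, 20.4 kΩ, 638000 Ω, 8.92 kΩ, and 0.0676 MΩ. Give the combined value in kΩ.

741.27 kΩ

In kΩ:
  0.00635 MΩ = 0.00635e3 kΩ = 6.35
  20.4 kΩ → 20.4
  638000 Ω = 638000e-3 kΩ = 638
  8.92 kΩ → 8.92
  0.0676 MΩ = 0.0676e3 kΩ = 67.6
Sum: 6.35 + 20.4 + 638 + 8.92 + 67.6 = 741.27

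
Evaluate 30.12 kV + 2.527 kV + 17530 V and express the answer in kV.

In kV:
  30.12 kV → 30.12
  2.527 kV → 2.527
  17530 V = 17530 × 10⁻³ kV = 17.53
Sum: 30.12 + 2.527 + 17.53 = 50.177

50.177 kV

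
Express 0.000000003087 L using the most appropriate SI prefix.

= 3.087 × 10^-9 L; 10^-9 is nano.

3.087 nL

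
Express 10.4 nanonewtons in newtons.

0.0000000104 newtons

nano = 10^-9, (no prefix) = 10^0; factor is 10^-9.
10.4 × 10^-9 = 0.0000000104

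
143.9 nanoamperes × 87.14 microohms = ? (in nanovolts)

0.012539446 nanovolts

143.9 × 10^-9 × 87.14 × 10^-6 = 12539.446 × 10^-15 V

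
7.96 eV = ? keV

(no prefix) = 10^0, kilo = 10^3; factor is 10^-3.
7.96 × 10^-3 = 0.00796

0.00796 keV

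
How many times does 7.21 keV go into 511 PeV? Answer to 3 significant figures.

70900000000000

(511 × 10^15) / (7.21 × 10^3) = 70.87 × 10^12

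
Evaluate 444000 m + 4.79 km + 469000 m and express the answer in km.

In km:
  444000 m = 444000 × 10⁻³ km = 444
  4.79 km → 4.79
  469000 m = 469000 × 10⁻³ km = 469
Sum: 444 + 4.79 + 469 = 917.79

917.79 km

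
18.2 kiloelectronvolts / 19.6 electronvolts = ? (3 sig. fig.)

929

(18.2e3) / (19.6) = 0.9286e3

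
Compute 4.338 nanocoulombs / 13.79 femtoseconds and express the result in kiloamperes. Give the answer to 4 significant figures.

314.6 kiloamperes

(4.338 × 10⁻⁹) / (13.79 × 10⁻¹⁵) = 0.314576 × 10⁶ A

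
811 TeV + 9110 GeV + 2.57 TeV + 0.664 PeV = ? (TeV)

1486.68 TeV

In TeV:
  811 TeV → 811
  9110 GeV = 9110 × 10⁻³ TeV = 9.11
  2.57 TeV → 2.57
  0.664 PeV = 0.664 × 10³ TeV = 664
Sum: 811 + 9.11 + 2.57 + 664 = 1486.68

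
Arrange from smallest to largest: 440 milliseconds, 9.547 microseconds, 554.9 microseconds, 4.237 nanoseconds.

440 milliseconds = 0.44 seconds
9.547 microseconds = 0.000009547 seconds
554.9 microseconds = 0.0005549 seconds
4.237 nanoseconds = 0.000000004237 seconds

4.237 nanoseconds < 9.547 microseconds < 554.9 microseconds < 440 milliseconds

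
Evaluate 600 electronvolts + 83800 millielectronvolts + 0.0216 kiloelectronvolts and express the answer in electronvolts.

705.4 electronvolts

In electronvolts:
  600 electronvolts → 600
  83800 millielectronvolts = 83800 × 10⁻³ electronvolts = 83.8
  0.0216 kiloelectronvolts = 0.0216 × 10³ electronvolts = 21.6
Sum: 600 + 83.8 + 21.6 = 705.4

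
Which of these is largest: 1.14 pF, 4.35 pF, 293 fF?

1.14 pF = 0.00000000000114 F
4.35 pF = 0.00000000000435 F
293 fF = 0.000000000000293 F

4.35 pF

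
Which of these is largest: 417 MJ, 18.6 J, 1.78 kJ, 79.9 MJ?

417 MJ

417 MJ = 417000000 J
18.6 J = 18.6 J
1.78 kJ = 1780 J
79.9 MJ = 79900000 J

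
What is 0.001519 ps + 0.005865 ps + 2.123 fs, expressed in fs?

In fs:
  0.001519 ps = 0.001519e3 fs = 1.519
  0.005865 ps = 0.005865e3 fs = 5.865
  2.123 fs → 2.123
Sum: 1.519 + 5.865 + 2.123 = 9.507

9.507 fs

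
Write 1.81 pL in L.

pico = 10⁻¹², (no prefix) = 10⁰; factor is 10⁻¹².
1.81 × 10⁻¹² = 0.00000000000181

0.00000000000181 L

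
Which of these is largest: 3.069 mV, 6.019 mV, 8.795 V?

8.795 V

3.069 mV = 0.003069 V
6.019 mV = 0.006019 V
8.795 V = 8.795 V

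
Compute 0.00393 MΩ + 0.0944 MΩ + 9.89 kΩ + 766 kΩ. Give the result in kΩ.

In kΩ:
  0.00393 MΩ = 0.00393 × 10^3 kΩ = 3.93
  0.0944 MΩ = 0.0944 × 10^3 kΩ = 94.4
  9.89 kΩ → 9.89
  766 kΩ → 766
Sum: 3.93 + 94.4 + 9.89 + 766 = 874.22

874.22 kΩ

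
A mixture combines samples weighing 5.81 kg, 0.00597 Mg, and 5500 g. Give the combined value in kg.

In kg:
  5.81 kg → 5.81
  0.00597 Mg = 0.00597e3 kg = 5.97
  5500 g = 5500e-3 kg = 5.5
Sum: 5.81 + 5.97 + 5.5 = 17.28

17.28 kg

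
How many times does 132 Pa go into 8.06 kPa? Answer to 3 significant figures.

61.1

(8.06e3) / (132) = 0.06106e3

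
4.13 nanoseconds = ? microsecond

nano = 10⁻⁹, micro = 10⁻⁶; factor is 10⁻³.
4.13 × 10⁻³ = 0.00413

0.00413 microseconds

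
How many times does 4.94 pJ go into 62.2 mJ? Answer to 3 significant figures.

(62.2 × 10⁻³) / (4.94 × 10⁻¹²) = 12.59 × 10⁹

12600000000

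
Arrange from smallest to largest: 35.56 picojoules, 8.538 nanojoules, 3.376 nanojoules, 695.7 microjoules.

35.56 picojoules = 0.00000000003556 joules
8.538 nanojoules = 0.000000008538 joules
3.376 nanojoules = 0.000000003376 joules
695.7 microjoules = 0.0006957 joules

35.56 picojoules < 3.376 nanojoules < 8.538 nanojoules < 695.7 microjoules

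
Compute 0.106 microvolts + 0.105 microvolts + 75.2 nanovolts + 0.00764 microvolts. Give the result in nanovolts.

293.84 nanovolts

In nanovolts:
  0.106 microvolts = 0.106e3 nanovolts = 106
  0.105 microvolts = 0.105e3 nanovolts = 105
  75.2 nanovolts → 75.2
  0.00764 microvolts = 0.00764e3 nanovolts = 7.64
Sum: 106 + 105 + 75.2 + 7.64 = 293.84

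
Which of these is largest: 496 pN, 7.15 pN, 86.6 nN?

86.6 nN

496 pN = 0.000000000496 N
7.15 pN = 0.00000000000715 N
86.6 nN = 0.0000000866 N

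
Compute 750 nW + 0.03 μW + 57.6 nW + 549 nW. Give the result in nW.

In nW:
  750 nW → 750
  0.03 μW = 0.03 × 10^3 nW = 30
  57.6 nW → 57.6
  549 nW → 549
Sum: 750 + 30 + 57.6 + 549 = 1386.6

1386.6 nW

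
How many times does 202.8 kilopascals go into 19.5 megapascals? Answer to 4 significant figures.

(19.5 × 10⁶) / (202.8 × 10³) = 0.096154 × 10³

96.15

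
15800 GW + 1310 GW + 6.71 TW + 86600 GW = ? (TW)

In TW:
  15800 GW = 15800 × 10⁻³ TW = 15.8
  1310 GW = 1310 × 10⁻³ TW = 1.31
  6.71 TW → 6.71
  86600 GW = 86600 × 10⁻³ TW = 86.6
Sum: 15.8 + 1.31 + 6.71 + 86.6 = 110.42

110.42 TW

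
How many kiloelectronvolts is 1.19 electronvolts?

0.00119 kiloelectronvolts

(no prefix) = 10^0, kilo = 10^3; factor is 10^-3.
1.19 × 10^-3 = 0.00119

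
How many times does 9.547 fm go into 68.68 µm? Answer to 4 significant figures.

(68.68 × 10⁻⁶) / (9.547 × 10⁻¹⁵) = 7.1939 × 10⁹

7194000000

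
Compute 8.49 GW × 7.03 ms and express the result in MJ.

59.6847 MJ

8.49 × 10⁹ × 7.03 × 10⁻³ = 59.6847 × 10⁶ J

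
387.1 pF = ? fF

pico = 10⁻¹², femto = 10⁻¹⁵; factor is 10³.
387.1 × 10³ = 387100

387100 fF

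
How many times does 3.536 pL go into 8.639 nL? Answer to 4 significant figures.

(8.639e-9) / (3.536e-12) = 2.4432e3

2443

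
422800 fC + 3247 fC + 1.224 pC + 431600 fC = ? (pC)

In pC:
  422800 fC = 422800 × 10⁻³ pC = 422.8
  3247 fC = 3247 × 10⁻³ pC = 3.247
  1.224 pC → 1.224
  431600 fC = 431600 × 10⁻³ pC = 431.6
Sum: 422.8 + 3.247 + 1.224 + 431.6 = 858.871

858.871 pC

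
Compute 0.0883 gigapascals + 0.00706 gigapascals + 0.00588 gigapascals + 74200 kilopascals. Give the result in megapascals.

In megapascals:
  0.0883 gigapascals = 0.0883 × 10³ megapascals = 88.3
  0.00706 gigapascals = 0.00706 × 10³ megapascals = 7.06
  0.00588 gigapascals = 0.00588 × 10³ megapascals = 5.88
  74200 kilopascals = 74200 × 10⁻³ megapascals = 74.2
Sum: 88.3 + 7.06 + 5.88 + 74.2 = 175.44

175.44 megapascals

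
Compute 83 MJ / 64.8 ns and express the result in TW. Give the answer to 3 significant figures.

1280 TW

(83e6) / (64.8e-9) = 1.2809e15 W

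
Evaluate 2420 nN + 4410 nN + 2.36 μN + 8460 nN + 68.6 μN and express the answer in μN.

In μN:
  2420 nN = 2420 × 10^-3 μN = 2.42
  4410 nN = 4410 × 10^-3 μN = 4.41
  2.36 μN → 2.36
  8460 nN = 8460 × 10^-3 μN = 8.46
  68.6 μN → 68.6
Sum: 2.42 + 4.41 + 2.36 + 8.46 + 68.6 = 86.25

86.25 μN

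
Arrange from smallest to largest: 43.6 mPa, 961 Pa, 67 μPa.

43.6 mPa = 0.0436 Pa
961 Pa = 961 Pa
67 μPa = 0.000067 Pa

67 μPa < 43.6 mPa < 961 Pa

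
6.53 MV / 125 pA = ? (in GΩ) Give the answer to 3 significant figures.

52200000 GΩ

(6.53 × 10^6) / (125 × 10^-12) = 0.05224 × 10^18 Ω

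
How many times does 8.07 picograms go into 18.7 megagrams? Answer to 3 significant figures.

(18.7 × 10^6) / (8.07 × 10^-12) = 2.317 × 10^18

2320000000000000000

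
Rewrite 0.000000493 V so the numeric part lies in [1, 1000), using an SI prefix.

= 493e-9 V; 1e-9 is nano.

493 nV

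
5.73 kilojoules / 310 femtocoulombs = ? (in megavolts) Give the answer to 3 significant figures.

18500000000 megavolts

(5.73e3) / (310e-15) = 0.018484e18 V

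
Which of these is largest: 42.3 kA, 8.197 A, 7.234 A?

42.3 kA

42.3 kA = 42300 A
8.197 A = 8.197 A
7.234 A = 7.234 A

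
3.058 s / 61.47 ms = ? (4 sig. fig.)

49.75

(3.058) / (61.47 × 10^-3) = 0.049748 × 10^3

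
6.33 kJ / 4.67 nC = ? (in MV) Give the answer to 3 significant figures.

(6.33 × 10³) / (4.67 × 10⁻⁹) = 1.3555 × 10¹² V

1360000 MV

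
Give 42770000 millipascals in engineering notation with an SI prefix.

42.77 kilopascals

= 42.77e3 pascals; 1e3 is kilo.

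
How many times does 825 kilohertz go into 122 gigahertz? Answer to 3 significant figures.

(122 × 10^9) / (825 × 10^3) = 0.1479 × 10^6

148000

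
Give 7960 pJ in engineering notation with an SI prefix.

= 7.96 × 10^-9 J; 10^-9 is nano.

7.96 nJ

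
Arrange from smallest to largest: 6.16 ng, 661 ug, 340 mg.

6.16 ng < 661 ug < 340 mg

6.16 ng = 0.00000000616 g
661 ug = 0.000661 g
340 mg = 0.34 g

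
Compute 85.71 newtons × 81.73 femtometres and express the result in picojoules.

85.71 × 81.73e-15 = 7005.0783e-15 J

7.0050783 picojoules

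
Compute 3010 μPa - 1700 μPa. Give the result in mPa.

In mPa:
  3010 μPa = 3010e-3 mPa = 3.01
  1700 μPa = 1700e-3 mPa = 1.7
Difference: 3.01 - 1.7 = 1.31

1.31 mPa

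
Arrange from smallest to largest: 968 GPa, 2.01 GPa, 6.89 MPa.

968 GPa = 968000000000 Pa
2.01 GPa = 2010000000 Pa
6.89 MPa = 6890000 Pa

6.89 MPa < 2.01 GPa < 968 GPa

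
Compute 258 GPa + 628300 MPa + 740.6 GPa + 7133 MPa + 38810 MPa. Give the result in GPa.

In GPa:
  258 GPa → 258
  628300 MPa = 628300 × 10⁻³ GPa = 628.3
  740.6 GPa → 740.6
  7133 MPa = 7133 × 10⁻³ GPa = 7.133
  38810 MPa = 38810 × 10⁻³ GPa = 38.81
Sum: 258 + 628.3 + 740.6 + 7.133 + 38.81 = 1672.843

1672.843 GPa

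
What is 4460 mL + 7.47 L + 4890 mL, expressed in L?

In L:
  4460 mL = 4460 × 10^-3 L = 4.46
  7.47 L → 7.47
  4890 mL = 4890 × 10^-3 L = 4.89
Sum: 4.46 + 7.47 + 4.89 = 16.82

16.82 L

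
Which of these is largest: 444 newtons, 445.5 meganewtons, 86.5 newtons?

444 newtons = 444 newtons
445.5 meganewtons = 445500000 newtons
86.5 newtons = 86.5 newtons

445.5 meganewtons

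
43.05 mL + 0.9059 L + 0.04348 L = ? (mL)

992.43 mL

In mL:
  43.05 mL → 43.05
  0.9059 L = 0.9059e3 mL = 905.9
  0.04348 L = 0.04348e3 mL = 43.48
Sum: 43.05 + 905.9 + 43.48 = 992.43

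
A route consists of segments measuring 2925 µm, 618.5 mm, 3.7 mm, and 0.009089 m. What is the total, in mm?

634.214 mm

In mm:
  2925 µm = 2925 × 10⁻³ mm = 2.925
  618.5 mm → 618.5
  3.7 mm → 3.7
  0.009089 m = 0.009089 × 10³ mm = 9.089
Sum: 2.925 + 618.5 + 3.7 + 9.089 = 634.214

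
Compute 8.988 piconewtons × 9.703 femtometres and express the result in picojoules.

0.000000000000087210564 picojoules

8.988 × 10⁻¹² × 9.703 × 10⁻¹⁵ = 87.210564 × 10⁻²⁷ J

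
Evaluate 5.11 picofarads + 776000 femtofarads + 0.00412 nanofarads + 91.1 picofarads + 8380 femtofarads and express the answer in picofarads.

In picofarads:
  5.11 picofarads → 5.11
  776000 femtofarads = 776000 × 10⁻³ picofarads = 776
  0.00412 nanofarads = 0.00412 × 10³ picofarads = 4.12
  91.1 picofarads → 91.1
  8380 femtofarads = 8380 × 10⁻³ picofarads = 8.38
Sum: 5.11 + 776 + 4.12 + 91.1 + 8.38 = 884.71

884.71 picofarads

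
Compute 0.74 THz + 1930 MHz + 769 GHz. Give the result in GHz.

In GHz:
  0.74 THz = 0.74 × 10^3 GHz = 740
  1930 MHz = 1930 × 10^-3 GHz = 1.93
  769 GHz → 769
Sum: 740 + 1.93 + 769 = 1510.93

1510.93 GHz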